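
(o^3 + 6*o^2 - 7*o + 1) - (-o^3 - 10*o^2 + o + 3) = 2*o^3 + 16*o^2 - 8*o - 2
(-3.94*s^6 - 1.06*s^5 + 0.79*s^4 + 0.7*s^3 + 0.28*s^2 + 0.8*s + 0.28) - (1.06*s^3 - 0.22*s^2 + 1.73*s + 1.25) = -3.94*s^6 - 1.06*s^5 + 0.79*s^4 - 0.36*s^3 + 0.5*s^2 - 0.93*s - 0.97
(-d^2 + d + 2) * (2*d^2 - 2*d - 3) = -2*d^4 + 4*d^3 + 5*d^2 - 7*d - 6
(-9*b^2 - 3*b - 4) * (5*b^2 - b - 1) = -45*b^4 - 6*b^3 - 8*b^2 + 7*b + 4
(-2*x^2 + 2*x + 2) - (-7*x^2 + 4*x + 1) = 5*x^2 - 2*x + 1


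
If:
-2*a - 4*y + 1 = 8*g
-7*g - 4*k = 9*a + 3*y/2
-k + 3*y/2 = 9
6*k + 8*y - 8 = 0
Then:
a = 2793/986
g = -2373/986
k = -60/17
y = 62/17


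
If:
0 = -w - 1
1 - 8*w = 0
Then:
No Solution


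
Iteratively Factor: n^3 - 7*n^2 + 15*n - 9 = (n - 3)*(n^2 - 4*n + 3) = (n - 3)^2*(n - 1)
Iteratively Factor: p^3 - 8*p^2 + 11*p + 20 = (p + 1)*(p^2 - 9*p + 20) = (p - 4)*(p + 1)*(p - 5)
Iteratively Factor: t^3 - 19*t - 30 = (t + 2)*(t^2 - 2*t - 15) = (t + 2)*(t + 3)*(t - 5)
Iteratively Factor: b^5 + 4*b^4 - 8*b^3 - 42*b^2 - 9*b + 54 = (b - 1)*(b^4 + 5*b^3 - 3*b^2 - 45*b - 54) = (b - 1)*(b + 2)*(b^3 + 3*b^2 - 9*b - 27) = (b - 3)*(b - 1)*(b + 2)*(b^2 + 6*b + 9) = (b - 3)*(b - 1)*(b + 2)*(b + 3)*(b + 3)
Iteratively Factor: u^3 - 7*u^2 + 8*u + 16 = (u + 1)*(u^2 - 8*u + 16) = (u - 4)*(u + 1)*(u - 4)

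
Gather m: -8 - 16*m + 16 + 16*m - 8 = 0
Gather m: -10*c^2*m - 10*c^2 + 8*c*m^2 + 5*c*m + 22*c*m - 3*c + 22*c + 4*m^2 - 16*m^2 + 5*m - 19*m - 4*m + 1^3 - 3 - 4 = -10*c^2 + 19*c + m^2*(8*c - 12) + m*(-10*c^2 + 27*c - 18) - 6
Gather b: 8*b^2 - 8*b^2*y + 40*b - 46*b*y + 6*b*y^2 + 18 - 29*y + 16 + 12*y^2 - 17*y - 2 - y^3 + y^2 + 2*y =b^2*(8 - 8*y) + b*(6*y^2 - 46*y + 40) - y^3 + 13*y^2 - 44*y + 32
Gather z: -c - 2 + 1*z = -c + z - 2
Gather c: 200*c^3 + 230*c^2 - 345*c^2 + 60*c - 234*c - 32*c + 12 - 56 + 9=200*c^3 - 115*c^2 - 206*c - 35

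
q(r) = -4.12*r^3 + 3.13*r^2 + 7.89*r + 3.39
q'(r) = -12.36*r^2 + 6.26*r + 7.89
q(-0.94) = 2.16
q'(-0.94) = -8.92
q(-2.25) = 48.41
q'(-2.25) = -68.77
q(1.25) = 10.10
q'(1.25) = -3.60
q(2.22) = -8.75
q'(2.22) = -39.13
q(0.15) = 4.63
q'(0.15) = 8.55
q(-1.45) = 11.09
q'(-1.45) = -27.17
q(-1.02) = 2.97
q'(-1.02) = -11.35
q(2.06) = -3.09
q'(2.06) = -31.67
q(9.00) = -2675.55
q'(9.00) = -936.93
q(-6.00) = 958.65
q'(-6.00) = -474.63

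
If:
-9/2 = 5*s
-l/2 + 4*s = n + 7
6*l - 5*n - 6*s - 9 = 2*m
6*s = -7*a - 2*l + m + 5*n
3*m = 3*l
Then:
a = -3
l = -38/5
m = -38/5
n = -34/5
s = -9/10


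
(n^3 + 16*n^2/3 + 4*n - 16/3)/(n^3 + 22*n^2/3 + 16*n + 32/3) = (3*n - 2)/(3*n + 4)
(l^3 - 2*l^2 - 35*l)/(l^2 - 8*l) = (l^2 - 2*l - 35)/(l - 8)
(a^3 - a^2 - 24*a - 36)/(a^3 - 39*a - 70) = (a^2 - 3*a - 18)/(a^2 - 2*a - 35)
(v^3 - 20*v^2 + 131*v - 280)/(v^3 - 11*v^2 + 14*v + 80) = (v - 7)/(v + 2)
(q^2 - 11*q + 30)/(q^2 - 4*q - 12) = (q - 5)/(q + 2)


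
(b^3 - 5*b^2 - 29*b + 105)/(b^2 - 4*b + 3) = (b^2 - 2*b - 35)/(b - 1)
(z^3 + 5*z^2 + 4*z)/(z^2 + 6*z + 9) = z*(z^2 + 5*z + 4)/(z^2 + 6*z + 9)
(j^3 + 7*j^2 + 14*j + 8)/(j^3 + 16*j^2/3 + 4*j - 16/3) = 3*(j + 1)/(3*j - 2)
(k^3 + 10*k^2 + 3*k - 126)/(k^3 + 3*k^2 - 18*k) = (k + 7)/k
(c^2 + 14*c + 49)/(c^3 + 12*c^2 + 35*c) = (c + 7)/(c*(c + 5))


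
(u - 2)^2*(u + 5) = u^3 + u^2 - 16*u + 20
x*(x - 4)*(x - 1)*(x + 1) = x^4 - 4*x^3 - x^2 + 4*x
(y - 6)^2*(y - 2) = y^3 - 14*y^2 + 60*y - 72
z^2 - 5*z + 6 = (z - 3)*(z - 2)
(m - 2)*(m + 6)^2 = m^3 + 10*m^2 + 12*m - 72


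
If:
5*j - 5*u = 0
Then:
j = u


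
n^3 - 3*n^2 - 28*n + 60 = (n - 6)*(n - 2)*(n + 5)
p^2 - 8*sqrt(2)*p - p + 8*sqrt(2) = (p - 1)*(p - 8*sqrt(2))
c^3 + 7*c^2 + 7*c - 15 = (c - 1)*(c + 3)*(c + 5)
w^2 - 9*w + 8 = (w - 8)*(w - 1)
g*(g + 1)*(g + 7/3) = g^3 + 10*g^2/3 + 7*g/3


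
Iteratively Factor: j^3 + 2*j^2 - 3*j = (j)*(j^2 + 2*j - 3) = j*(j + 3)*(j - 1)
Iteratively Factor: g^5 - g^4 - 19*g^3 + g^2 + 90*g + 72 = (g + 3)*(g^4 - 4*g^3 - 7*g^2 + 22*g + 24) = (g + 2)*(g + 3)*(g^3 - 6*g^2 + 5*g + 12) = (g + 1)*(g + 2)*(g + 3)*(g^2 - 7*g + 12) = (g - 4)*(g + 1)*(g + 2)*(g + 3)*(g - 3)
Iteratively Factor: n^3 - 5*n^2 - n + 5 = (n + 1)*(n^2 - 6*n + 5) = (n - 1)*(n + 1)*(n - 5)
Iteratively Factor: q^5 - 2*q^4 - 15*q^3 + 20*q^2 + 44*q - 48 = (q + 3)*(q^4 - 5*q^3 + 20*q - 16) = (q - 4)*(q + 3)*(q^3 - q^2 - 4*q + 4) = (q - 4)*(q - 1)*(q + 3)*(q^2 - 4) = (q - 4)*(q - 1)*(q + 2)*(q + 3)*(q - 2)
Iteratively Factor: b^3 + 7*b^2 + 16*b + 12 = (b + 3)*(b^2 + 4*b + 4) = (b + 2)*(b + 3)*(b + 2)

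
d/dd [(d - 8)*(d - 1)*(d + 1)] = 3*d^2 - 16*d - 1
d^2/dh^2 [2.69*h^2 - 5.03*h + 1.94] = 5.38000000000000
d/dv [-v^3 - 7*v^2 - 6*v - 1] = -3*v^2 - 14*v - 6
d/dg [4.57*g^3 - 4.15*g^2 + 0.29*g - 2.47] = 13.71*g^2 - 8.3*g + 0.29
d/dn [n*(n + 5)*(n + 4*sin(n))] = n*(n + 5)*(4*cos(n) + 1) + n*(n + 4*sin(n)) + (n + 5)*(n + 4*sin(n))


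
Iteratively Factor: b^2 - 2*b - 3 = (b + 1)*(b - 3)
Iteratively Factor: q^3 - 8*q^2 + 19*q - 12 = (q - 1)*(q^2 - 7*q + 12) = (q - 3)*(q - 1)*(q - 4)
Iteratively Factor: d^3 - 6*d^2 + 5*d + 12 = (d - 4)*(d^2 - 2*d - 3) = (d - 4)*(d - 3)*(d + 1)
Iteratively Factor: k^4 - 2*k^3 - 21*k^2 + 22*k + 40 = (k - 5)*(k^3 + 3*k^2 - 6*k - 8) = (k - 5)*(k + 1)*(k^2 + 2*k - 8) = (k - 5)*(k - 2)*(k + 1)*(k + 4)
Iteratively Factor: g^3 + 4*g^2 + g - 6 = (g + 3)*(g^2 + g - 2) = (g - 1)*(g + 3)*(g + 2)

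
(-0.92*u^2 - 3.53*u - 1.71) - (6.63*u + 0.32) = -0.92*u^2 - 10.16*u - 2.03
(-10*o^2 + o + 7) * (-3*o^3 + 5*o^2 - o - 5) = 30*o^5 - 53*o^4 - 6*o^3 + 84*o^2 - 12*o - 35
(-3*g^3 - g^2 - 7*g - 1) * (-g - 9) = 3*g^4 + 28*g^3 + 16*g^2 + 64*g + 9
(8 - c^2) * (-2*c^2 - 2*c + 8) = 2*c^4 + 2*c^3 - 24*c^2 - 16*c + 64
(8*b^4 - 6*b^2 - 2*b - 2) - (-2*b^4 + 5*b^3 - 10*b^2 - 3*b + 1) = 10*b^4 - 5*b^3 + 4*b^2 + b - 3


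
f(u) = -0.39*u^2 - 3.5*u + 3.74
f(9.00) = -59.35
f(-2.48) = 10.02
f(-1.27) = 7.56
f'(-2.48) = -1.57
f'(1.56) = -4.72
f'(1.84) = -4.94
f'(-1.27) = -2.51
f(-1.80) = 8.78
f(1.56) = -2.67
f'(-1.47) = -2.35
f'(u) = -0.78*u - 3.5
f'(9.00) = -10.52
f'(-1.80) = -2.10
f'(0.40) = -3.81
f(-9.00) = 3.65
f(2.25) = -6.11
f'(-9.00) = 3.52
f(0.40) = 2.28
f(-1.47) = 8.04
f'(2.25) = -5.26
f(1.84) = -4.02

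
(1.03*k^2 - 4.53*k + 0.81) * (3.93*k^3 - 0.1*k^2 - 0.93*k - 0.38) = 4.0479*k^5 - 17.9059*k^4 + 2.6784*k^3 + 3.7405*k^2 + 0.9681*k - 0.3078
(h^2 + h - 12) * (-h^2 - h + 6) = -h^4 - 2*h^3 + 17*h^2 + 18*h - 72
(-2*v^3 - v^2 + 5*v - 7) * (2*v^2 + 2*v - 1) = -4*v^5 - 6*v^4 + 10*v^3 - 3*v^2 - 19*v + 7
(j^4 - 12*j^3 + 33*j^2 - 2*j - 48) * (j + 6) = j^5 - 6*j^4 - 39*j^3 + 196*j^2 - 60*j - 288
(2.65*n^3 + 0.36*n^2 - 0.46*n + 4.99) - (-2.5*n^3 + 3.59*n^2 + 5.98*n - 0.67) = 5.15*n^3 - 3.23*n^2 - 6.44*n + 5.66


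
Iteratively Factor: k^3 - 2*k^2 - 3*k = (k + 1)*(k^2 - 3*k) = (k - 3)*(k + 1)*(k)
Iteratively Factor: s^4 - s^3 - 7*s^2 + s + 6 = (s + 2)*(s^3 - 3*s^2 - s + 3) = (s - 1)*(s + 2)*(s^2 - 2*s - 3) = (s - 3)*(s - 1)*(s + 2)*(s + 1)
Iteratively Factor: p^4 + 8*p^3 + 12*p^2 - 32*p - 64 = (p + 2)*(p^3 + 6*p^2 - 32) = (p - 2)*(p + 2)*(p^2 + 8*p + 16) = (p - 2)*(p + 2)*(p + 4)*(p + 4)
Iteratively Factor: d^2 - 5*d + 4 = (d - 1)*(d - 4)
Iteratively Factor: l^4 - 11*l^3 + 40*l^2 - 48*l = (l - 4)*(l^3 - 7*l^2 + 12*l) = (l - 4)*(l - 3)*(l^2 - 4*l) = (l - 4)^2*(l - 3)*(l)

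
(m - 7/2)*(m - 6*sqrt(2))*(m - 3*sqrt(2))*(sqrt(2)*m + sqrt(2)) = sqrt(2)*m^4 - 18*m^3 - 5*sqrt(2)*m^3/2 + 45*m^2 + 65*sqrt(2)*m^2/2 - 90*sqrt(2)*m + 63*m - 126*sqrt(2)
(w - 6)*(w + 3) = w^2 - 3*w - 18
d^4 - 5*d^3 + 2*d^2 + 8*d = d*(d - 4)*(d - 2)*(d + 1)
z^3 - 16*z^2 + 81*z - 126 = (z - 7)*(z - 6)*(z - 3)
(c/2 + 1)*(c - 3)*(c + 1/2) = c^3/2 - c^2/4 - 13*c/4 - 3/2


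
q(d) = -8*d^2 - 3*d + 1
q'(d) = -16*d - 3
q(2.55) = -58.67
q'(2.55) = -43.80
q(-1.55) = -13.57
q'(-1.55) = 21.80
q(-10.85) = -908.23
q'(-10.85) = 170.60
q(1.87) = -32.59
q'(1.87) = -32.92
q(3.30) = -96.02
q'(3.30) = -55.80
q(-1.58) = -14.23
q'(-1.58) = 22.28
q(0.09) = 0.67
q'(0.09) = -4.44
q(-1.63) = -15.37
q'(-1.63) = 23.08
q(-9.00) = -620.00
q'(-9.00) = 141.00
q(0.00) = 1.00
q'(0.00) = -3.00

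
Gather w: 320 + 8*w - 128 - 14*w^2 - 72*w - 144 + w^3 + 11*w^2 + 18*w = w^3 - 3*w^2 - 46*w + 48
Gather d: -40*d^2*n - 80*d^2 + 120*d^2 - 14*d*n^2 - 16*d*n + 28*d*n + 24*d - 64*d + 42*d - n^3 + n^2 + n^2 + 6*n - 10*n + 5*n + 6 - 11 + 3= d^2*(40 - 40*n) + d*(-14*n^2 + 12*n + 2) - n^3 + 2*n^2 + n - 2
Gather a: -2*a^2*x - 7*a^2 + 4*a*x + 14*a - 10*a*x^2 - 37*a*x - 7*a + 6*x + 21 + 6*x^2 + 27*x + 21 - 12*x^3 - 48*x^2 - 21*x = a^2*(-2*x - 7) + a*(-10*x^2 - 33*x + 7) - 12*x^3 - 42*x^2 + 12*x + 42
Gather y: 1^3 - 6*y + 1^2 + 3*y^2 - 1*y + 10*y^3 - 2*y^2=10*y^3 + y^2 - 7*y + 2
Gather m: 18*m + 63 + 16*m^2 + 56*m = 16*m^2 + 74*m + 63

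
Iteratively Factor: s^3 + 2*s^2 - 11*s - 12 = (s + 4)*(s^2 - 2*s - 3) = (s - 3)*(s + 4)*(s + 1)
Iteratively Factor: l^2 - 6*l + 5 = (l - 5)*(l - 1)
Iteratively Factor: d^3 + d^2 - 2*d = (d + 2)*(d^2 - d) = (d - 1)*(d + 2)*(d)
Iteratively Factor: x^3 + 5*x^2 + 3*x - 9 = (x + 3)*(x^2 + 2*x - 3) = (x - 1)*(x + 3)*(x + 3)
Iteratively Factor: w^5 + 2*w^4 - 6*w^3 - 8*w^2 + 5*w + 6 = (w - 2)*(w^4 + 4*w^3 + 2*w^2 - 4*w - 3) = (w - 2)*(w + 1)*(w^3 + 3*w^2 - w - 3) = (w - 2)*(w + 1)*(w + 3)*(w^2 - 1) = (w - 2)*(w - 1)*(w + 1)*(w + 3)*(w + 1)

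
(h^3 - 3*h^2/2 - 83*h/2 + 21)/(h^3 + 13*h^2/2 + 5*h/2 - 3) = (h - 7)/(h + 1)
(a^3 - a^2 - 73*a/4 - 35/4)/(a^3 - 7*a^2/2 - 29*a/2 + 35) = (a + 1/2)/(a - 2)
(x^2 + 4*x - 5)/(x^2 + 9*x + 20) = (x - 1)/(x + 4)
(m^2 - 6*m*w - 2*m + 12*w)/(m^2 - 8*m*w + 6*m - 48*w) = (m^2 - 6*m*w - 2*m + 12*w)/(m^2 - 8*m*w + 6*m - 48*w)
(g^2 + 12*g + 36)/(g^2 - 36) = (g + 6)/(g - 6)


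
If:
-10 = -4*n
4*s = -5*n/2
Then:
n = 5/2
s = -25/16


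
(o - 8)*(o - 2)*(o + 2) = o^3 - 8*o^2 - 4*o + 32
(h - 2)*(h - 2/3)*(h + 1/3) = h^3 - 7*h^2/3 + 4*h/9 + 4/9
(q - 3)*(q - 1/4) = q^2 - 13*q/4 + 3/4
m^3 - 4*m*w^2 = m*(m - 2*w)*(m + 2*w)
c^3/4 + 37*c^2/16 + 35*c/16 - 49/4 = (c/4 + 1)*(c - 7/4)*(c + 7)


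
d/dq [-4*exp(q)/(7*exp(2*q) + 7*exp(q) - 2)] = (28*exp(2*q) + 8)*exp(q)/(49*exp(4*q) + 98*exp(3*q) + 21*exp(2*q) - 28*exp(q) + 4)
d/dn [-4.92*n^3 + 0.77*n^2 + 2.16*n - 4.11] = -14.76*n^2 + 1.54*n + 2.16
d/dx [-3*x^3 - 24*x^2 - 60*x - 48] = -9*x^2 - 48*x - 60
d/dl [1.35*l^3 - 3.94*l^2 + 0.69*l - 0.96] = 4.05*l^2 - 7.88*l + 0.69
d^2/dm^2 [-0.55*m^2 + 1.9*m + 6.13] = -1.10000000000000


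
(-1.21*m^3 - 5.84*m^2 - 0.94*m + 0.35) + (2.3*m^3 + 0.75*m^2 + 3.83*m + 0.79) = 1.09*m^3 - 5.09*m^2 + 2.89*m + 1.14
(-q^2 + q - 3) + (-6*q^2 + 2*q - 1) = -7*q^2 + 3*q - 4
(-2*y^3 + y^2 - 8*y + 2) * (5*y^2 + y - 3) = -10*y^5 + 3*y^4 - 33*y^3 - y^2 + 26*y - 6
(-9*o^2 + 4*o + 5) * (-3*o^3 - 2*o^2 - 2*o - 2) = 27*o^5 + 6*o^4 - 5*o^3 - 18*o - 10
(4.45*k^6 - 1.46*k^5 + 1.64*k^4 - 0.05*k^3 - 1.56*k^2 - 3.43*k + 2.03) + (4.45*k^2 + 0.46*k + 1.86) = 4.45*k^6 - 1.46*k^5 + 1.64*k^4 - 0.05*k^3 + 2.89*k^2 - 2.97*k + 3.89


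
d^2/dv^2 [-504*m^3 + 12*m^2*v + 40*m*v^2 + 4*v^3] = 80*m + 24*v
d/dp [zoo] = 0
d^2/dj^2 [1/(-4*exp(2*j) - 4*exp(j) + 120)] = (-2*(2*exp(j) + 1)^2*exp(j) + (4*exp(j) + 1)*(exp(2*j) + exp(j) - 30))*exp(j)/(4*(exp(2*j) + exp(j) - 30)^3)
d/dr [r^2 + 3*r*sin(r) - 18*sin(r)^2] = 3*r*cos(r) + 2*r + 3*sin(r) - 18*sin(2*r)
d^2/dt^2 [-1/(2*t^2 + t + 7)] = 2*(4*t^2 + 2*t - (4*t + 1)^2 + 14)/(2*t^2 + t + 7)^3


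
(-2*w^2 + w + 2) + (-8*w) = -2*w^2 - 7*w + 2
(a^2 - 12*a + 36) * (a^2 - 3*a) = a^4 - 15*a^3 + 72*a^2 - 108*a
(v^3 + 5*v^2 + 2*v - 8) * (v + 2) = v^4 + 7*v^3 + 12*v^2 - 4*v - 16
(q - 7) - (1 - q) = 2*q - 8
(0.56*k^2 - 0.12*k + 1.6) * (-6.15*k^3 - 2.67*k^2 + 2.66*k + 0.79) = -3.444*k^5 - 0.7572*k^4 - 8.03*k^3 - 4.1488*k^2 + 4.1612*k + 1.264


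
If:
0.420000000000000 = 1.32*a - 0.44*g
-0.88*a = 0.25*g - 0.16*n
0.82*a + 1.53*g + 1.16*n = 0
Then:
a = 0.19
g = -0.40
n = 0.40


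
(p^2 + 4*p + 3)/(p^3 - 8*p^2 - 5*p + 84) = (p + 1)/(p^2 - 11*p + 28)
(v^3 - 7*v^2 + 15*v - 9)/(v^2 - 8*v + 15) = (v^2 - 4*v + 3)/(v - 5)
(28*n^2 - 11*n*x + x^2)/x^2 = 28*n^2/x^2 - 11*n/x + 1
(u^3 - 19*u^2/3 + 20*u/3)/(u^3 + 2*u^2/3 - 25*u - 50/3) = u*(3*u - 4)/(3*u^2 + 17*u + 10)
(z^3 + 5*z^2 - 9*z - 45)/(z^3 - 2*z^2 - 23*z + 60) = (z + 3)/(z - 4)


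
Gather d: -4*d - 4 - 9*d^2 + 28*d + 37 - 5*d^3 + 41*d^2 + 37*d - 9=-5*d^3 + 32*d^2 + 61*d + 24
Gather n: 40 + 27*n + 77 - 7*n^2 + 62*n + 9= -7*n^2 + 89*n + 126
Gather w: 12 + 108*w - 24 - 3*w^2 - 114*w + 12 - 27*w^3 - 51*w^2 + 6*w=-27*w^3 - 54*w^2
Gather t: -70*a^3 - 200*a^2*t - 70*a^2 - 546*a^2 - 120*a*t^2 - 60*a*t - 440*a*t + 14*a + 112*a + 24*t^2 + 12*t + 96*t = -70*a^3 - 616*a^2 + 126*a + t^2*(24 - 120*a) + t*(-200*a^2 - 500*a + 108)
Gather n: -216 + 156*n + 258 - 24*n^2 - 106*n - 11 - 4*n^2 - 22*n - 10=-28*n^2 + 28*n + 21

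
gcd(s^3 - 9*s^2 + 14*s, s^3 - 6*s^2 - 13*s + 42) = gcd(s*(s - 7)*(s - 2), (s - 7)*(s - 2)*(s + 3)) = s^2 - 9*s + 14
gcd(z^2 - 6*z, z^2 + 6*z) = z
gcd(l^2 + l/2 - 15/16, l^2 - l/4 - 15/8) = l + 5/4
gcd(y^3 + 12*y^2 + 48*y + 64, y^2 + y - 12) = y + 4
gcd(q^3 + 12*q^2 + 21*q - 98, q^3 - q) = 1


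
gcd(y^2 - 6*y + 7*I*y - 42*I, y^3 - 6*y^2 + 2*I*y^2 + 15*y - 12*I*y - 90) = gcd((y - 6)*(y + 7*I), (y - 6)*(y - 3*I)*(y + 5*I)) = y - 6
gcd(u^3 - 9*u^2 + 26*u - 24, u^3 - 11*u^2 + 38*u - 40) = u^2 - 6*u + 8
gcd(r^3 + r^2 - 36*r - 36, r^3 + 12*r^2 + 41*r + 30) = r^2 + 7*r + 6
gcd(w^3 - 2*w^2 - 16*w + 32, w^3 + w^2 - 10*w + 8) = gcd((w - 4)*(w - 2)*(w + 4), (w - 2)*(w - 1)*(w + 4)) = w^2 + 2*w - 8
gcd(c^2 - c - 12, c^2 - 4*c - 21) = c + 3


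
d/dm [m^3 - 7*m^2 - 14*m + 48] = 3*m^2 - 14*m - 14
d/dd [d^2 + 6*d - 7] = 2*d + 6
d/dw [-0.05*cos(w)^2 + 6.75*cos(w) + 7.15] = (0.1*cos(w) - 6.75)*sin(w)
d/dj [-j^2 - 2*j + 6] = -2*j - 2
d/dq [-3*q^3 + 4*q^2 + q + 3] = -9*q^2 + 8*q + 1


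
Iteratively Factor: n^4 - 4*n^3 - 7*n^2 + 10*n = (n)*(n^3 - 4*n^2 - 7*n + 10) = n*(n + 2)*(n^2 - 6*n + 5) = n*(n - 1)*(n + 2)*(n - 5)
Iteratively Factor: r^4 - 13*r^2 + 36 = (r + 2)*(r^3 - 2*r^2 - 9*r + 18) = (r - 2)*(r + 2)*(r^2 - 9) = (r - 2)*(r + 2)*(r + 3)*(r - 3)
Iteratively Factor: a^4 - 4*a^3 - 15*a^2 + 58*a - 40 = (a - 1)*(a^3 - 3*a^2 - 18*a + 40) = (a - 5)*(a - 1)*(a^2 + 2*a - 8) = (a - 5)*(a - 2)*(a - 1)*(a + 4)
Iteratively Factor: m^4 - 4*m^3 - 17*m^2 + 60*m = (m - 5)*(m^3 + m^2 - 12*m) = (m - 5)*(m + 4)*(m^2 - 3*m) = m*(m - 5)*(m + 4)*(m - 3)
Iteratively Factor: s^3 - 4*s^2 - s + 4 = (s - 1)*(s^2 - 3*s - 4) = (s - 4)*(s - 1)*(s + 1)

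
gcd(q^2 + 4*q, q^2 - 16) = q + 4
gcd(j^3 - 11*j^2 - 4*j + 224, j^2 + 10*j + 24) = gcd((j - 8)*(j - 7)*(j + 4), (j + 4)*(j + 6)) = j + 4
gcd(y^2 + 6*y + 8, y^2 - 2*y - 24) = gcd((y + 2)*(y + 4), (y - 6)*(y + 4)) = y + 4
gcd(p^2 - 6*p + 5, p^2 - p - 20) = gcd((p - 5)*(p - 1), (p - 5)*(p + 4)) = p - 5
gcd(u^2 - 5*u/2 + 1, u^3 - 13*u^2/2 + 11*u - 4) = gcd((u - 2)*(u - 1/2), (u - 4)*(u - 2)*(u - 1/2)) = u^2 - 5*u/2 + 1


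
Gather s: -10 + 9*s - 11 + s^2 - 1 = s^2 + 9*s - 22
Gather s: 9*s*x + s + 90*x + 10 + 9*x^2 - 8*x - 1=s*(9*x + 1) + 9*x^2 + 82*x + 9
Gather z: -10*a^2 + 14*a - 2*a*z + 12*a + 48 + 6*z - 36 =-10*a^2 + 26*a + z*(6 - 2*a) + 12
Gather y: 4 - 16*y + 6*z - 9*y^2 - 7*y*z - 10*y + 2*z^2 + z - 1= -9*y^2 + y*(-7*z - 26) + 2*z^2 + 7*z + 3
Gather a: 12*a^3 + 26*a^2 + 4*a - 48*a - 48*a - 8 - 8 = 12*a^3 + 26*a^2 - 92*a - 16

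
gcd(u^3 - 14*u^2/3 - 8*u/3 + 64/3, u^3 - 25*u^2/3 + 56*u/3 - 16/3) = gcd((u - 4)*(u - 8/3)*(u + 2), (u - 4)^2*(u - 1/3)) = u - 4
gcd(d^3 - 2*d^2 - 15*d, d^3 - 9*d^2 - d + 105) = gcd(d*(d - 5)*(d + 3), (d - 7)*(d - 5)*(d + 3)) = d^2 - 2*d - 15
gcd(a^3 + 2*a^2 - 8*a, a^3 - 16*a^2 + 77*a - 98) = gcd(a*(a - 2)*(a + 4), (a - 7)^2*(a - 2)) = a - 2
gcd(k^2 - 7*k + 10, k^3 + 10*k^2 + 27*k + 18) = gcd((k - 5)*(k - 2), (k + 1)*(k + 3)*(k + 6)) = 1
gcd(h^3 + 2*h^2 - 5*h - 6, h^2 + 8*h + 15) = h + 3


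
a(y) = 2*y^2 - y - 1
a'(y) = 4*y - 1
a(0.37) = -1.10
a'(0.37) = 0.48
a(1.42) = 1.61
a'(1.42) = 4.68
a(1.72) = 3.20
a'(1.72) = 5.88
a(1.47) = 1.85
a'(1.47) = 4.88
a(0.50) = -1.00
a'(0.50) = 1.00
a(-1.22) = 3.20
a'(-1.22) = -5.88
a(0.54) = -0.96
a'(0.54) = 1.16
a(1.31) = 1.12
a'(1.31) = 4.24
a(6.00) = 65.00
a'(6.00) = 23.00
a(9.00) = 152.00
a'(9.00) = 35.00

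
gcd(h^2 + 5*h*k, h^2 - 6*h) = h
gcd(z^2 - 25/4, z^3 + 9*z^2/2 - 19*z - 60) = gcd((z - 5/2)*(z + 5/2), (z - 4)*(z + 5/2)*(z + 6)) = z + 5/2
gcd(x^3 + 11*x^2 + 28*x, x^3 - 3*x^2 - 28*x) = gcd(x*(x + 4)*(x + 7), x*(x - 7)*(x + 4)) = x^2 + 4*x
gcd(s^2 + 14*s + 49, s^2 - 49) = s + 7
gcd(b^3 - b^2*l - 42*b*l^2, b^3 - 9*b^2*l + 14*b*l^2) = b^2 - 7*b*l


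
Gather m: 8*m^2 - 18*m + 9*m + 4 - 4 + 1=8*m^2 - 9*m + 1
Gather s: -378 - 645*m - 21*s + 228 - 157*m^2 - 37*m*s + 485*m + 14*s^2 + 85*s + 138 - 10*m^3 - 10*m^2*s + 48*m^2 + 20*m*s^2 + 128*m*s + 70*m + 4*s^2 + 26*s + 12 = -10*m^3 - 109*m^2 - 90*m + s^2*(20*m + 18) + s*(-10*m^2 + 91*m + 90)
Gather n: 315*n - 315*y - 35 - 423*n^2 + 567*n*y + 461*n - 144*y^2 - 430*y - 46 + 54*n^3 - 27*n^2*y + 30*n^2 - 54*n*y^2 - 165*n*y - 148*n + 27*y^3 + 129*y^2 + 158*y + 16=54*n^3 + n^2*(-27*y - 393) + n*(-54*y^2 + 402*y + 628) + 27*y^3 - 15*y^2 - 587*y - 65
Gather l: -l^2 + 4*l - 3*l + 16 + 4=-l^2 + l + 20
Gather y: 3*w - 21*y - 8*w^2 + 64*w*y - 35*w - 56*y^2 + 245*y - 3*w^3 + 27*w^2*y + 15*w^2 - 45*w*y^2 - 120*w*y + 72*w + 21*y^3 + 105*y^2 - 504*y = -3*w^3 + 7*w^2 + 40*w + 21*y^3 + y^2*(49 - 45*w) + y*(27*w^2 - 56*w - 280)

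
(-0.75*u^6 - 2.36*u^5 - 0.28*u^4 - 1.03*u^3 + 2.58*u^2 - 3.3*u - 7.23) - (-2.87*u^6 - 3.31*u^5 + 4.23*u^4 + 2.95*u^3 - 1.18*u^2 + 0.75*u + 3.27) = 2.12*u^6 + 0.95*u^5 - 4.51*u^4 - 3.98*u^3 + 3.76*u^2 - 4.05*u - 10.5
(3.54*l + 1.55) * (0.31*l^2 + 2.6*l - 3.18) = 1.0974*l^3 + 9.6845*l^2 - 7.2272*l - 4.929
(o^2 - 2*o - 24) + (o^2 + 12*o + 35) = 2*o^2 + 10*o + 11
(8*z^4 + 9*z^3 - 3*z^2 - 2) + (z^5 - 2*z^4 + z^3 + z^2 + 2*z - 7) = z^5 + 6*z^4 + 10*z^3 - 2*z^2 + 2*z - 9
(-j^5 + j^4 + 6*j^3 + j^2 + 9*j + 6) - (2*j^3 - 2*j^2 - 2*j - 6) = -j^5 + j^4 + 4*j^3 + 3*j^2 + 11*j + 12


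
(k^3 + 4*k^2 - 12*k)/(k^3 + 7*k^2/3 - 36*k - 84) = 3*k*(k - 2)/(3*k^2 - 11*k - 42)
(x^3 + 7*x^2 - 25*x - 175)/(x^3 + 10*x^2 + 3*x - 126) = (x^2 - 25)/(x^2 + 3*x - 18)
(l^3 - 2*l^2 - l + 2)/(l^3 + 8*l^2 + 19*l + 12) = (l^2 - 3*l + 2)/(l^2 + 7*l + 12)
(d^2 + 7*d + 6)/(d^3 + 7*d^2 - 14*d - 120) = (d + 1)/(d^2 + d - 20)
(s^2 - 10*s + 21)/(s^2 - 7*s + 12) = (s - 7)/(s - 4)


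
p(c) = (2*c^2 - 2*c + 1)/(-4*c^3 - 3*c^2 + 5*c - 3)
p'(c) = (4*c - 2)/(-4*c^3 - 3*c^2 + 5*c - 3) + (2*c^2 - 2*c + 1)*(12*c^2 + 6*c - 5)/(-4*c^3 - 3*c^2 + 5*c - 3)^2 = (8*c^4 - 16*c^3 + 16*c^2 - 6*c + 1)/(16*c^6 + 24*c^5 - 31*c^4 - 6*c^3 + 43*c^2 - 30*c + 9)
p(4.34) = -0.08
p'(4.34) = 0.01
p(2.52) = -0.12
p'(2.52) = 0.03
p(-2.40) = 0.75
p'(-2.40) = 1.12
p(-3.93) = 0.23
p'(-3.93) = 0.10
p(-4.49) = 0.18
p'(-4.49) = 0.07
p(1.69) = -0.15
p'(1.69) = 0.05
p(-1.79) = 7.97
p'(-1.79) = 124.57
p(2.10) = -0.13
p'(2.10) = 0.04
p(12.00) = -0.04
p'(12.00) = 0.00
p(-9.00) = 0.07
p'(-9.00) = 0.01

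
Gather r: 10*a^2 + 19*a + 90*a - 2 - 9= 10*a^2 + 109*a - 11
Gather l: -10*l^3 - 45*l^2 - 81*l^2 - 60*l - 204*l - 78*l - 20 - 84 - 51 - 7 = -10*l^3 - 126*l^2 - 342*l - 162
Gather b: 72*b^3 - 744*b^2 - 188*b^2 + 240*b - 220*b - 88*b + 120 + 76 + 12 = 72*b^3 - 932*b^2 - 68*b + 208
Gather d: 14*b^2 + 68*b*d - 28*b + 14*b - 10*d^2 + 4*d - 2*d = 14*b^2 - 14*b - 10*d^2 + d*(68*b + 2)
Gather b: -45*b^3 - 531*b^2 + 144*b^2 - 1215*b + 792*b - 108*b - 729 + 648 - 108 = -45*b^3 - 387*b^2 - 531*b - 189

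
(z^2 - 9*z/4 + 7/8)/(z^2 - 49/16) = 2*(2*z - 1)/(4*z + 7)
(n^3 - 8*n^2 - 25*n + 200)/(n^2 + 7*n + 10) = (n^2 - 13*n + 40)/(n + 2)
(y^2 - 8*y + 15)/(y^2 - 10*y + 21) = (y - 5)/(y - 7)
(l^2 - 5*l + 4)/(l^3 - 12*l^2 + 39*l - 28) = 1/(l - 7)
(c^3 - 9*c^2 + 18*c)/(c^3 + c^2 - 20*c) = (c^2 - 9*c + 18)/(c^2 + c - 20)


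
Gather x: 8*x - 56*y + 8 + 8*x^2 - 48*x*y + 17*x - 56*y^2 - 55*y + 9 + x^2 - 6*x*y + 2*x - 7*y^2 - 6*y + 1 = 9*x^2 + x*(27 - 54*y) - 63*y^2 - 117*y + 18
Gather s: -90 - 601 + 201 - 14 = -504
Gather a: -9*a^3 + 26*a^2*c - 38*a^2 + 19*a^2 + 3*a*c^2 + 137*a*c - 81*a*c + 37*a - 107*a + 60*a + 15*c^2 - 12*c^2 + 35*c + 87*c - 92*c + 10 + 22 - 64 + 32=-9*a^3 + a^2*(26*c - 19) + a*(3*c^2 + 56*c - 10) + 3*c^2 + 30*c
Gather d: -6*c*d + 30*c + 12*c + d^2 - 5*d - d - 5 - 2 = 42*c + d^2 + d*(-6*c - 6) - 7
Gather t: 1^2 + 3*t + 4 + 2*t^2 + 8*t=2*t^2 + 11*t + 5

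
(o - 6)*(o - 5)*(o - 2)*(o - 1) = o^4 - 14*o^3 + 65*o^2 - 112*o + 60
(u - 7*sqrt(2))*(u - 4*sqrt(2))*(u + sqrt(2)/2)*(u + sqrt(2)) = u^4 - 19*sqrt(2)*u^3/2 + 24*u^2 + 73*sqrt(2)*u + 56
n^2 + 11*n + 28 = (n + 4)*(n + 7)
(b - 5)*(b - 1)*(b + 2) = b^3 - 4*b^2 - 7*b + 10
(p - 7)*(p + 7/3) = p^2 - 14*p/3 - 49/3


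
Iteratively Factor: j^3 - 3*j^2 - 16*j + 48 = (j + 4)*(j^2 - 7*j + 12) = (j - 4)*(j + 4)*(j - 3)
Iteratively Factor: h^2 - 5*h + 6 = (h - 2)*(h - 3)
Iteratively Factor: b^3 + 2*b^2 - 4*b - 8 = (b + 2)*(b^2 - 4) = (b - 2)*(b + 2)*(b + 2)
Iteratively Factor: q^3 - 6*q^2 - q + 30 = (q - 3)*(q^2 - 3*q - 10) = (q - 3)*(q + 2)*(q - 5)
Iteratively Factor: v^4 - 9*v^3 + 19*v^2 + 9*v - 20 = (v - 1)*(v^3 - 8*v^2 + 11*v + 20) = (v - 4)*(v - 1)*(v^2 - 4*v - 5) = (v - 5)*(v - 4)*(v - 1)*(v + 1)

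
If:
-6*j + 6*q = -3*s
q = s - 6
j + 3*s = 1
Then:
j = -11/3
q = -40/9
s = 14/9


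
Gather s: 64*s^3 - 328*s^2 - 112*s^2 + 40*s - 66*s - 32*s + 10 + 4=64*s^3 - 440*s^2 - 58*s + 14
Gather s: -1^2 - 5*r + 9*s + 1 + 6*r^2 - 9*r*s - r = 6*r^2 - 6*r + s*(9 - 9*r)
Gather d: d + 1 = d + 1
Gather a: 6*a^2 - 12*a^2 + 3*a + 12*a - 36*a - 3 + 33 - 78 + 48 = -6*a^2 - 21*a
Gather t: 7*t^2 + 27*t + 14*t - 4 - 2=7*t^2 + 41*t - 6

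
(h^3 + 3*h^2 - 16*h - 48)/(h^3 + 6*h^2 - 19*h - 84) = (h + 4)/(h + 7)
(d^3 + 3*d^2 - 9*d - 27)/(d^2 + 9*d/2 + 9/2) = 2*(d^2 - 9)/(2*d + 3)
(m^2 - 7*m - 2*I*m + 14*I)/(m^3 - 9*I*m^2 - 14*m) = (m - 7)/(m*(m - 7*I))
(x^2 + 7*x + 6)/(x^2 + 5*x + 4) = (x + 6)/(x + 4)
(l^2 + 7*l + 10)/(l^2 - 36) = (l^2 + 7*l + 10)/(l^2 - 36)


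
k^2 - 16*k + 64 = (k - 8)^2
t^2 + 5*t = t*(t + 5)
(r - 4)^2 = r^2 - 8*r + 16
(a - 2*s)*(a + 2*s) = a^2 - 4*s^2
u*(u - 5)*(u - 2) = u^3 - 7*u^2 + 10*u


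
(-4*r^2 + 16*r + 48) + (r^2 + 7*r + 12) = -3*r^2 + 23*r + 60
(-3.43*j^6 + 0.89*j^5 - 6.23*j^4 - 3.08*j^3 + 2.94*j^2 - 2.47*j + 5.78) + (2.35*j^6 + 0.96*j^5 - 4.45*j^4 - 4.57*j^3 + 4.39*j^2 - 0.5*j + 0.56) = -1.08*j^6 + 1.85*j^5 - 10.68*j^4 - 7.65*j^3 + 7.33*j^2 - 2.97*j + 6.34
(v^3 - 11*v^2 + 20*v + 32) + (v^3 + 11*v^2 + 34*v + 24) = 2*v^3 + 54*v + 56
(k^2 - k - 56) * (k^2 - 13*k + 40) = k^4 - 14*k^3 - 3*k^2 + 688*k - 2240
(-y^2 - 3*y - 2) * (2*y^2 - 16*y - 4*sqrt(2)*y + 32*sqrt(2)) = -2*y^4 + 4*sqrt(2)*y^3 + 10*y^3 - 20*sqrt(2)*y^2 + 44*y^2 - 88*sqrt(2)*y + 32*y - 64*sqrt(2)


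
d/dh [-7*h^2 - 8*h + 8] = -14*h - 8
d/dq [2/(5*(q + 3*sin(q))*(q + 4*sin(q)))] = -(14*q*cos(q) + 4*q + 14*sin(q) + 24*sin(2*q))/(5*(q + 3*sin(q))^2*(q + 4*sin(q))^2)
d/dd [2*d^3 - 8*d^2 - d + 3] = 6*d^2 - 16*d - 1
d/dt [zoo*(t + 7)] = zoo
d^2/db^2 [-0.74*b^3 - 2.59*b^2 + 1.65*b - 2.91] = -4.44*b - 5.18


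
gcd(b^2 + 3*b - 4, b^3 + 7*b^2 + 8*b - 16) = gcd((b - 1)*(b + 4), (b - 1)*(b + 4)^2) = b^2 + 3*b - 4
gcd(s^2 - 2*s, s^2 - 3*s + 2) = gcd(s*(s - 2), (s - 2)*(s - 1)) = s - 2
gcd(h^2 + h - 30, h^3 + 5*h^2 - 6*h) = h + 6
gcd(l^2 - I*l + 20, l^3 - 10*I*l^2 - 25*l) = l - 5*I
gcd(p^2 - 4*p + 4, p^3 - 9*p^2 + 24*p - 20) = p^2 - 4*p + 4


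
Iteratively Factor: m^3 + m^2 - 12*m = (m)*(m^2 + m - 12) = m*(m - 3)*(m + 4)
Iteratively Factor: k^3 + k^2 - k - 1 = (k - 1)*(k^2 + 2*k + 1) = (k - 1)*(k + 1)*(k + 1)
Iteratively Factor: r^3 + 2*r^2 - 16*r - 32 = (r - 4)*(r^2 + 6*r + 8) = (r - 4)*(r + 4)*(r + 2)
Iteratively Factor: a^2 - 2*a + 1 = (a - 1)*(a - 1)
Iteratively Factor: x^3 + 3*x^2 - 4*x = (x)*(x^2 + 3*x - 4) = x*(x - 1)*(x + 4)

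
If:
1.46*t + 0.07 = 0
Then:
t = -0.05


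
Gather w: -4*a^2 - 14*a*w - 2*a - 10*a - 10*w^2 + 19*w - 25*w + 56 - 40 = -4*a^2 - 12*a - 10*w^2 + w*(-14*a - 6) + 16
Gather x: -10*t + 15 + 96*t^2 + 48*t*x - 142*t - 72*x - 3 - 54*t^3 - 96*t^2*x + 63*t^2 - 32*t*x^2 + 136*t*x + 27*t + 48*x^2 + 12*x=-54*t^3 + 159*t^2 - 125*t + x^2*(48 - 32*t) + x*(-96*t^2 + 184*t - 60) + 12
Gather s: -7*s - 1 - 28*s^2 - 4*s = -28*s^2 - 11*s - 1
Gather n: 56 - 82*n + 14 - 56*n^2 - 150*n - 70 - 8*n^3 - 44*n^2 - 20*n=-8*n^3 - 100*n^2 - 252*n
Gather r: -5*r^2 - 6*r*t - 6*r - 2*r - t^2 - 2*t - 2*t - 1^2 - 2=-5*r^2 + r*(-6*t - 8) - t^2 - 4*t - 3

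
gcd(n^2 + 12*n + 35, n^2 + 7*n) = n + 7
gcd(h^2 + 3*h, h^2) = h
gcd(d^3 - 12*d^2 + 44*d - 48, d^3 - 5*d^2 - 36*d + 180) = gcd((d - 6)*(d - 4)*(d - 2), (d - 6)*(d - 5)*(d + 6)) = d - 6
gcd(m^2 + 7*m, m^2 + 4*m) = m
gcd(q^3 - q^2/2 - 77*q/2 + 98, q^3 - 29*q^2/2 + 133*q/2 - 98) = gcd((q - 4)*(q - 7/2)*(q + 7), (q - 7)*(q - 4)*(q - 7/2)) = q^2 - 15*q/2 + 14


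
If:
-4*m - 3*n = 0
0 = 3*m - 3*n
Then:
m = 0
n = 0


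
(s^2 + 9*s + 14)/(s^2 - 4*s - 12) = (s + 7)/(s - 6)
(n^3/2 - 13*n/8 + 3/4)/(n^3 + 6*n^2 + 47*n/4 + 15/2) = (4*n^2 - 8*n + 3)/(2*(4*n^2 + 16*n + 15))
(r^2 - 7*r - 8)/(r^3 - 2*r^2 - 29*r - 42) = (-r^2 + 7*r + 8)/(-r^3 + 2*r^2 + 29*r + 42)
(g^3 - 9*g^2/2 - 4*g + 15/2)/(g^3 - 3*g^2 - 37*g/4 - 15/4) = 2*(g - 1)/(2*g + 1)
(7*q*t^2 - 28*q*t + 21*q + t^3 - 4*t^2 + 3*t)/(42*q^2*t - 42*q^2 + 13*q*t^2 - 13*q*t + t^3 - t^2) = (t - 3)/(6*q + t)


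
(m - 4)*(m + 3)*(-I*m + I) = -I*m^3 + 2*I*m^2 + 11*I*m - 12*I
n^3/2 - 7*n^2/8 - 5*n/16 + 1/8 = (n/2 + 1/4)*(n - 2)*(n - 1/4)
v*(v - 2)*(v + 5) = v^3 + 3*v^2 - 10*v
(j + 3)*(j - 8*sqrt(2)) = j^2 - 8*sqrt(2)*j + 3*j - 24*sqrt(2)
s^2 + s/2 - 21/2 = (s - 3)*(s + 7/2)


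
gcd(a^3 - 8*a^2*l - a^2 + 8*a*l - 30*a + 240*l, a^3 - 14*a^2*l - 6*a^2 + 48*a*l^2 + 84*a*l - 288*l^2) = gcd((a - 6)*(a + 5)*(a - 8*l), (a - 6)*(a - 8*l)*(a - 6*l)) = a^2 - 8*a*l - 6*a + 48*l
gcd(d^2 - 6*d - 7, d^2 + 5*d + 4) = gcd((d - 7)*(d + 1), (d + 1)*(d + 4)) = d + 1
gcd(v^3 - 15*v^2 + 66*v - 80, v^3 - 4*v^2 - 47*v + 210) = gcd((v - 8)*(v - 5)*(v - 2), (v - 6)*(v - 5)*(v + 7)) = v - 5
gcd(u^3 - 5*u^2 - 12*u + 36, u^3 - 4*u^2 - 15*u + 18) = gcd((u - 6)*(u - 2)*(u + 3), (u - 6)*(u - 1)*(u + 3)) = u^2 - 3*u - 18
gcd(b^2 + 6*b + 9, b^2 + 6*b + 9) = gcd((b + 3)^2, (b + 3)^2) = b^2 + 6*b + 9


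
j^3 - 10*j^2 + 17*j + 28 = (j - 7)*(j - 4)*(j + 1)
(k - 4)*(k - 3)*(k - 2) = k^3 - 9*k^2 + 26*k - 24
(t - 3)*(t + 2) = t^2 - t - 6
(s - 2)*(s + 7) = s^2 + 5*s - 14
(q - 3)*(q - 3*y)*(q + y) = q^3 - 2*q^2*y - 3*q^2 - 3*q*y^2 + 6*q*y + 9*y^2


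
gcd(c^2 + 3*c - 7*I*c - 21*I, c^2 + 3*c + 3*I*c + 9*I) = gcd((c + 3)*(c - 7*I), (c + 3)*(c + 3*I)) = c + 3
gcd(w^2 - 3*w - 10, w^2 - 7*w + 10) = w - 5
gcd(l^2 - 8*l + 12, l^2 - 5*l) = 1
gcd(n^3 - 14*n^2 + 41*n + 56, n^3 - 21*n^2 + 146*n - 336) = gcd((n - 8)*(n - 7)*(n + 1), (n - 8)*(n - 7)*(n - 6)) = n^2 - 15*n + 56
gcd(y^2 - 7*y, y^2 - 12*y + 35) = y - 7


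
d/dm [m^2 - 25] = 2*m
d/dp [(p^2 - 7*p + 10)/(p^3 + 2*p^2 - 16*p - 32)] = (-p^4 + 14*p^3 - 32*p^2 - 104*p + 384)/(p^6 + 4*p^5 - 28*p^4 - 128*p^3 + 128*p^2 + 1024*p + 1024)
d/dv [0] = 0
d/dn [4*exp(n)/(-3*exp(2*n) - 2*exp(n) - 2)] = (12*exp(2*n) - 8)*exp(n)/(9*exp(4*n) + 12*exp(3*n) + 16*exp(2*n) + 8*exp(n) + 4)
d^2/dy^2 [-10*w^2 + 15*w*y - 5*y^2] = -10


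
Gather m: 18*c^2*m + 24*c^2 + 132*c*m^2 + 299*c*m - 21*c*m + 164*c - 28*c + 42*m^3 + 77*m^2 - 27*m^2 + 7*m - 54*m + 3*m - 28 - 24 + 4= 24*c^2 + 136*c + 42*m^3 + m^2*(132*c + 50) + m*(18*c^2 + 278*c - 44) - 48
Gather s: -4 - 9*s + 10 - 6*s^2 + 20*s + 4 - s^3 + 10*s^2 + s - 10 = -s^3 + 4*s^2 + 12*s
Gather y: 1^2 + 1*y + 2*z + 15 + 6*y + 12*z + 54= 7*y + 14*z + 70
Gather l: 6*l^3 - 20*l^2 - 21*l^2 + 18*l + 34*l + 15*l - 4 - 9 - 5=6*l^3 - 41*l^2 + 67*l - 18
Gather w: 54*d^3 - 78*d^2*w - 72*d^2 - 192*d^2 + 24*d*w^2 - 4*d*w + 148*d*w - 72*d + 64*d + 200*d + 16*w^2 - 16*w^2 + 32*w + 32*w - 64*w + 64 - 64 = 54*d^3 - 264*d^2 + 24*d*w^2 + 192*d + w*(-78*d^2 + 144*d)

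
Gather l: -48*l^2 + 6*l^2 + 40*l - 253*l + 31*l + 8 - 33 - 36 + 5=-42*l^2 - 182*l - 56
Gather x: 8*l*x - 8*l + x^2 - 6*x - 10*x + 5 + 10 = -8*l + x^2 + x*(8*l - 16) + 15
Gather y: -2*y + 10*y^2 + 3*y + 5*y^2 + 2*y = 15*y^2 + 3*y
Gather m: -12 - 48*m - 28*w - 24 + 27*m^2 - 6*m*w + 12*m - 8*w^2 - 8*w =27*m^2 + m*(-6*w - 36) - 8*w^2 - 36*w - 36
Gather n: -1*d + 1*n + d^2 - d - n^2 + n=d^2 - 2*d - n^2 + 2*n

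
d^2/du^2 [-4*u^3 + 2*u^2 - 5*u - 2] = 4 - 24*u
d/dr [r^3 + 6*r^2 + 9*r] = 3*r^2 + 12*r + 9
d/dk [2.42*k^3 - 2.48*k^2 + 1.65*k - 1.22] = 7.26*k^2 - 4.96*k + 1.65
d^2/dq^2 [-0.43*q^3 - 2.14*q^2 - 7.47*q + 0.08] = -2.58*q - 4.28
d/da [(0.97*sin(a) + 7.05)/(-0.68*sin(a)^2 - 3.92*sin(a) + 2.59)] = (0.6596*sin(a)^2 + 9.588*sin(a) + 30.1483)*cos(a)/(0.4624*sin(a)^4 + 5.3312*sin(a)^3 + 11.844*sin(a)^2 - 20.3056*sin(a) + 6.7081)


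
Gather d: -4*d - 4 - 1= -4*d - 5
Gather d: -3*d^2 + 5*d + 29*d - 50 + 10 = -3*d^2 + 34*d - 40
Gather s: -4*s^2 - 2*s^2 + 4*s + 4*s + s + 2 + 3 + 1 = -6*s^2 + 9*s + 6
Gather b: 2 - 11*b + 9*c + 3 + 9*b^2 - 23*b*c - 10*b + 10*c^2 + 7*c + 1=9*b^2 + b*(-23*c - 21) + 10*c^2 + 16*c + 6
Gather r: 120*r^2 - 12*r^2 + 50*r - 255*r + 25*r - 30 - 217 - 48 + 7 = 108*r^2 - 180*r - 288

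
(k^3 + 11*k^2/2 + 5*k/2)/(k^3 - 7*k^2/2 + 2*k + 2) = k*(k + 5)/(k^2 - 4*k + 4)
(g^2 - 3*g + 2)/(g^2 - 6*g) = (g^2 - 3*g + 2)/(g*(g - 6))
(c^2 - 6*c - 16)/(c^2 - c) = (c^2 - 6*c - 16)/(c*(c - 1))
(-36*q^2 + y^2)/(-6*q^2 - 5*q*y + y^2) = (6*q + y)/(q + y)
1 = 1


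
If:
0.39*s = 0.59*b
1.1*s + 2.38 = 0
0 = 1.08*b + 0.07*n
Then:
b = -1.43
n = 22.07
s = -2.16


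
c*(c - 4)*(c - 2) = c^3 - 6*c^2 + 8*c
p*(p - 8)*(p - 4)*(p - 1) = p^4 - 13*p^3 + 44*p^2 - 32*p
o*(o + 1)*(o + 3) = o^3 + 4*o^2 + 3*o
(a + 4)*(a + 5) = a^2 + 9*a + 20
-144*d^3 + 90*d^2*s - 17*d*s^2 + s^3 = (-8*d + s)*(-6*d + s)*(-3*d + s)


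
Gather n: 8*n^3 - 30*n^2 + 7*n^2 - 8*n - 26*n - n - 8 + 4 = 8*n^3 - 23*n^2 - 35*n - 4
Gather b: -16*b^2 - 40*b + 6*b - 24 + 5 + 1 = -16*b^2 - 34*b - 18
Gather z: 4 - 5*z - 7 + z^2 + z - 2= z^2 - 4*z - 5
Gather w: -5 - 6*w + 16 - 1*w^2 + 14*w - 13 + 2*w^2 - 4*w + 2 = w^2 + 4*w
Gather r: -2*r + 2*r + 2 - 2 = 0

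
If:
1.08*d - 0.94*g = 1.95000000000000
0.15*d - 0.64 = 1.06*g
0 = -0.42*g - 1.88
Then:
No Solution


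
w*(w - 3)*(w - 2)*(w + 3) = w^4 - 2*w^3 - 9*w^2 + 18*w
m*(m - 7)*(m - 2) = m^3 - 9*m^2 + 14*m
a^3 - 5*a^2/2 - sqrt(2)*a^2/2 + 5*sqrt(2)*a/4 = a*(a - 5/2)*(a - sqrt(2)/2)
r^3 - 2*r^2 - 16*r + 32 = (r - 4)*(r - 2)*(r + 4)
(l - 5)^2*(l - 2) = l^3 - 12*l^2 + 45*l - 50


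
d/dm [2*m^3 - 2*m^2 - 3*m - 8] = 6*m^2 - 4*m - 3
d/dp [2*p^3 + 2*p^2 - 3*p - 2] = 6*p^2 + 4*p - 3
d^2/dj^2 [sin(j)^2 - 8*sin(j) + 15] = 8*sin(j) + 2*cos(2*j)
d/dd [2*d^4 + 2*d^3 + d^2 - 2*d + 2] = 8*d^3 + 6*d^2 + 2*d - 2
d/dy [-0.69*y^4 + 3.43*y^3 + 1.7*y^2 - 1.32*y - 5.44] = -2.76*y^3 + 10.29*y^2 + 3.4*y - 1.32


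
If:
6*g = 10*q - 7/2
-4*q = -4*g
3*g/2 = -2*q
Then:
No Solution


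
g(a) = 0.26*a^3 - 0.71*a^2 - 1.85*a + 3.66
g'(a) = 0.78*a^2 - 1.42*a - 1.85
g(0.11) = 3.45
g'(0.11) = -2.00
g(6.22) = 27.25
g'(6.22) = 19.49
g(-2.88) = -3.11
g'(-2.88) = 8.71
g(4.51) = 4.73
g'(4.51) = 7.61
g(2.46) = -1.32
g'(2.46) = -0.62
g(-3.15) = -5.68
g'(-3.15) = 10.36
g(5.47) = 14.85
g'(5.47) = 13.72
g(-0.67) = 4.50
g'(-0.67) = -0.55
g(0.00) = 3.66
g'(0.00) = -1.85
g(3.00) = -1.26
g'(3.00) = 0.91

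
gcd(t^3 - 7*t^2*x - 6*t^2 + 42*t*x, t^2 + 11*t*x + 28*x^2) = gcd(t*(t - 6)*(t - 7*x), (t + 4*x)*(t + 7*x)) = 1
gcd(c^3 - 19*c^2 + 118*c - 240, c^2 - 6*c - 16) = c - 8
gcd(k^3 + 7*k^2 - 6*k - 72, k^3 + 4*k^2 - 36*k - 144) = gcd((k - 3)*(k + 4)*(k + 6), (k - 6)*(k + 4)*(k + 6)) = k^2 + 10*k + 24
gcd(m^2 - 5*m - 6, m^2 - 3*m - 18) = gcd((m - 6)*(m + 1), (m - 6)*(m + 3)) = m - 6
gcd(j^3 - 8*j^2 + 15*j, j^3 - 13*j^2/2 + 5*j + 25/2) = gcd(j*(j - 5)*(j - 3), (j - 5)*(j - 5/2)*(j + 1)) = j - 5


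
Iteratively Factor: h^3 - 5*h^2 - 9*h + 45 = (h - 3)*(h^2 - 2*h - 15) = (h - 3)*(h + 3)*(h - 5)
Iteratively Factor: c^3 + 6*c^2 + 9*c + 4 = (c + 4)*(c^2 + 2*c + 1) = (c + 1)*(c + 4)*(c + 1)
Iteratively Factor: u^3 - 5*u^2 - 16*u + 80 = (u - 4)*(u^2 - u - 20) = (u - 4)*(u + 4)*(u - 5)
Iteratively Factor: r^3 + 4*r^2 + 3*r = (r + 3)*(r^2 + r) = (r + 1)*(r + 3)*(r)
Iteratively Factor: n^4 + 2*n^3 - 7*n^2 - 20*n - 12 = (n + 2)*(n^3 - 7*n - 6) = (n + 2)^2*(n^2 - 2*n - 3) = (n - 3)*(n + 2)^2*(n + 1)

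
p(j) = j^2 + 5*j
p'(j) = 2*j + 5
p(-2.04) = -6.04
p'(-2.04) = 0.92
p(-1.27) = -4.74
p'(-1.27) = 2.46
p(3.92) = 34.97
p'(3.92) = 12.84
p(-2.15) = -6.13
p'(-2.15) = 0.70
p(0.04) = 0.20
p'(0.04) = 5.08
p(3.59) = 30.84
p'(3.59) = 12.18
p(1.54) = 10.07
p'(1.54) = 8.08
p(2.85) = 22.37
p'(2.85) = 10.70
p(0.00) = 0.00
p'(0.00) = 5.00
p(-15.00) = 150.00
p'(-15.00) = -25.00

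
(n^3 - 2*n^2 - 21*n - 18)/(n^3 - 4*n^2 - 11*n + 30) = (n^2 - 5*n - 6)/(n^2 - 7*n + 10)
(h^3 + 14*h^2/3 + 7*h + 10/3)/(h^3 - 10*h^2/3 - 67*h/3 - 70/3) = (h + 1)/(h - 7)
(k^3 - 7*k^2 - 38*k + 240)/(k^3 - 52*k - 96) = (k - 5)/(k + 2)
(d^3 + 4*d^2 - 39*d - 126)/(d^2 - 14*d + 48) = (d^2 + 10*d + 21)/(d - 8)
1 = 1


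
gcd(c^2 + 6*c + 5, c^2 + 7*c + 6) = c + 1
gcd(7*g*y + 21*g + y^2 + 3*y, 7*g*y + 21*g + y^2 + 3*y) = 7*g*y + 21*g + y^2 + 3*y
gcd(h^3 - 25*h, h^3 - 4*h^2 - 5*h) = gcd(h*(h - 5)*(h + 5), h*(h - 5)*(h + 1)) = h^2 - 5*h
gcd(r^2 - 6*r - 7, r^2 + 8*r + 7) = r + 1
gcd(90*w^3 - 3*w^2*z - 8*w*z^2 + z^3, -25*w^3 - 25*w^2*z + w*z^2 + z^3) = -5*w + z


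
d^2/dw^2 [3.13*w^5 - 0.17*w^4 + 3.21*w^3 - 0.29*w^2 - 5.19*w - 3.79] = 62.6*w^3 - 2.04*w^2 + 19.26*w - 0.58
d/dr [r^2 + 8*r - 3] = 2*r + 8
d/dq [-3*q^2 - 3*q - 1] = -6*q - 3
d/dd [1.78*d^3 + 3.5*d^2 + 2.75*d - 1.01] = 5.34*d^2 + 7.0*d + 2.75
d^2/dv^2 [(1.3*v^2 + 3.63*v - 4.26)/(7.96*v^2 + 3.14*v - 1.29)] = (395.019776*v^3 - 1539.428976*v^2 - 415.211112*v - 137.756544)/(504.358336*v^6 + 596.866272*v^5 - 9.76214400000001*v^4 - 162.497512*v^3 + 1.582056*v^2 + 15.675822*v - 2.146689)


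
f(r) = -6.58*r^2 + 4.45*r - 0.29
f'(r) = 4.45 - 13.16*r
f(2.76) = -38.13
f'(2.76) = -31.87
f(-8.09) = -466.94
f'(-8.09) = 110.91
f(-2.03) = -36.44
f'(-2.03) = 31.16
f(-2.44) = -50.32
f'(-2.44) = 36.56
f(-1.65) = -25.55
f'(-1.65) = 26.16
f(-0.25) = -1.81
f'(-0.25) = 7.74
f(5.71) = -189.42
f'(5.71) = -70.69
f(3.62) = -70.41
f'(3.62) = -43.19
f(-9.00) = -573.32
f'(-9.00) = 122.89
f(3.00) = -46.16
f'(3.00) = -35.03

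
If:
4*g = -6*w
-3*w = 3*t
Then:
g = -3*w/2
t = -w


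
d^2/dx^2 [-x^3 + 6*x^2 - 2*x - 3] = 12 - 6*x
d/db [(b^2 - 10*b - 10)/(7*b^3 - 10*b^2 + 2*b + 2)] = 7*b*(-b^3 + 20*b^2 + 16*b - 28)/(49*b^6 - 140*b^5 + 128*b^4 - 12*b^3 - 36*b^2 + 8*b + 4)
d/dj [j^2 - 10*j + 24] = 2*j - 10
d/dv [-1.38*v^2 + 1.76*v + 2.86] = 1.76 - 2.76*v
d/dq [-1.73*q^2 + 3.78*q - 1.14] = 3.78 - 3.46*q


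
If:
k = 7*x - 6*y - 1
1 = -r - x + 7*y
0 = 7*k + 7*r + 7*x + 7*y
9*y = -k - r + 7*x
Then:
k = -7/9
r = 1/3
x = 2/9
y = 2/9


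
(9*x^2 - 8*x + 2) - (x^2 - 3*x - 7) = 8*x^2 - 5*x + 9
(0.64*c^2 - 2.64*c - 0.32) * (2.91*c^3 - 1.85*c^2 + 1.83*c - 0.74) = 1.8624*c^5 - 8.8664*c^4 + 5.124*c^3 - 4.7128*c^2 + 1.368*c + 0.2368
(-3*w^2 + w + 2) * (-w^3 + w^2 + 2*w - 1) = 3*w^5 - 4*w^4 - 7*w^3 + 7*w^2 + 3*w - 2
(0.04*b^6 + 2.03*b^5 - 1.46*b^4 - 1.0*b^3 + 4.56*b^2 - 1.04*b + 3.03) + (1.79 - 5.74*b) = 0.04*b^6 + 2.03*b^5 - 1.46*b^4 - 1.0*b^3 + 4.56*b^2 - 6.78*b + 4.82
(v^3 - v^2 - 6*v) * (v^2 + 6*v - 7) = v^5 + 5*v^4 - 19*v^3 - 29*v^2 + 42*v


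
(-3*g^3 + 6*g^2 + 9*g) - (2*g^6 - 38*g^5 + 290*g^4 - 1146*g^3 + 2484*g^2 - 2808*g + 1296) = -2*g^6 + 38*g^5 - 290*g^4 + 1143*g^3 - 2478*g^2 + 2817*g - 1296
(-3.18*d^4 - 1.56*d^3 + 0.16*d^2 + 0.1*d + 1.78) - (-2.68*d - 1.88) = -3.18*d^4 - 1.56*d^3 + 0.16*d^2 + 2.78*d + 3.66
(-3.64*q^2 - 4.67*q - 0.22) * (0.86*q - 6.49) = -3.1304*q^3 + 19.6074*q^2 + 30.1191*q + 1.4278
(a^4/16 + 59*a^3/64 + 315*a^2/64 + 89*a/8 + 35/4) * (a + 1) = a^5/16 + 63*a^4/64 + 187*a^3/32 + 1027*a^2/64 + 159*a/8 + 35/4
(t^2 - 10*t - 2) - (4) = t^2 - 10*t - 6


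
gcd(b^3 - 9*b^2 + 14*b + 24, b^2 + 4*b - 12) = 1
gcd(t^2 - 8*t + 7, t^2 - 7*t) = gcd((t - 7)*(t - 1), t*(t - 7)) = t - 7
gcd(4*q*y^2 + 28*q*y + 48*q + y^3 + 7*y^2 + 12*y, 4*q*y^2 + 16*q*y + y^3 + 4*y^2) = 4*q*y + 16*q + y^2 + 4*y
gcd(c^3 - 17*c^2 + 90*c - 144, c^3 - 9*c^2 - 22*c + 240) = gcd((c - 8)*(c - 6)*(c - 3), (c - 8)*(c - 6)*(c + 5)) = c^2 - 14*c + 48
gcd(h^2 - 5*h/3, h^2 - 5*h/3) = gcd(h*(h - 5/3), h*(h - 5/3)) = h^2 - 5*h/3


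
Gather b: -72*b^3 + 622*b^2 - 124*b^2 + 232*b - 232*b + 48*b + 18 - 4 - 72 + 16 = -72*b^3 + 498*b^2 + 48*b - 42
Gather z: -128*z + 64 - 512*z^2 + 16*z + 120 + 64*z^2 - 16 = -448*z^2 - 112*z + 168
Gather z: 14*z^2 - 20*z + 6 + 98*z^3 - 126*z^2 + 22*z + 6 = 98*z^3 - 112*z^2 + 2*z + 12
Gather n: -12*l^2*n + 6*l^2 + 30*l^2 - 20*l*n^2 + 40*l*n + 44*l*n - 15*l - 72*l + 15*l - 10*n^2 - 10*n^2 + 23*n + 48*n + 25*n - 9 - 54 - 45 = 36*l^2 - 72*l + n^2*(-20*l - 20) + n*(-12*l^2 + 84*l + 96) - 108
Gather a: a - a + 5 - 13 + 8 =0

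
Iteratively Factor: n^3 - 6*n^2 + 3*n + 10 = (n - 2)*(n^2 - 4*n - 5) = (n - 5)*(n - 2)*(n + 1)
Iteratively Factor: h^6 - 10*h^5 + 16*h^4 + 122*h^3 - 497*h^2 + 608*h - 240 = (h - 3)*(h^5 - 7*h^4 - 5*h^3 + 107*h^2 - 176*h + 80) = (h - 3)*(h - 1)*(h^4 - 6*h^3 - 11*h^2 + 96*h - 80) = (h - 3)*(h - 1)^2*(h^3 - 5*h^2 - 16*h + 80) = (h - 5)*(h - 3)*(h - 1)^2*(h^2 - 16) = (h - 5)*(h - 3)*(h - 1)^2*(h + 4)*(h - 4)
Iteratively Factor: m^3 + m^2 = (m)*(m^2 + m) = m*(m + 1)*(m)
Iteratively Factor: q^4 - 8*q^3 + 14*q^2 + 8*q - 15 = (q - 5)*(q^3 - 3*q^2 - q + 3) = (q - 5)*(q + 1)*(q^2 - 4*q + 3) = (q - 5)*(q - 1)*(q + 1)*(q - 3)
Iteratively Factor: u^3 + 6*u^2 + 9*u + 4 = (u + 1)*(u^2 + 5*u + 4) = (u + 1)*(u + 4)*(u + 1)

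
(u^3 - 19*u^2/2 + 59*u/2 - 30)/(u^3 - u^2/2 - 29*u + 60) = (u - 3)/(u + 6)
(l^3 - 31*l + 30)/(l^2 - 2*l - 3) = (-l^3 + 31*l - 30)/(-l^2 + 2*l + 3)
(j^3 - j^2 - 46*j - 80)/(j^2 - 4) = (j^2 - 3*j - 40)/(j - 2)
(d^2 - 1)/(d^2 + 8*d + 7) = (d - 1)/(d + 7)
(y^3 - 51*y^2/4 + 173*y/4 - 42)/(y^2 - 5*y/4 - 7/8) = 2*(y^2 - 11*y + 24)/(2*y + 1)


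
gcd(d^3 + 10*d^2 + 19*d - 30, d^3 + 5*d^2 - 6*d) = d^2 + 5*d - 6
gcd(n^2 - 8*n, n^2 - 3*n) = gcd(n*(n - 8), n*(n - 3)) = n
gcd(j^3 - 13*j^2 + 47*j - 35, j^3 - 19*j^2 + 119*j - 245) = j^2 - 12*j + 35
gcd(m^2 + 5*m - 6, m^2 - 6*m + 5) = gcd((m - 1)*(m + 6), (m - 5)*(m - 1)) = m - 1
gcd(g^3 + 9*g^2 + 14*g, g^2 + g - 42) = g + 7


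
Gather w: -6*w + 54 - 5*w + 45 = 99 - 11*w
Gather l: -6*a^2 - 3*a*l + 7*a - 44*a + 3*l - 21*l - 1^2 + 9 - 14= -6*a^2 - 37*a + l*(-3*a - 18) - 6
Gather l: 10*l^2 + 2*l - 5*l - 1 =10*l^2 - 3*l - 1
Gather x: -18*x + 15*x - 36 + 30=-3*x - 6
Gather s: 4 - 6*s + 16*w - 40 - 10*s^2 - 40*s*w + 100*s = -10*s^2 + s*(94 - 40*w) + 16*w - 36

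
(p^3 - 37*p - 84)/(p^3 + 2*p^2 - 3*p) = (p^2 - 3*p - 28)/(p*(p - 1))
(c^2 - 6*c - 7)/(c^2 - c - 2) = (c - 7)/(c - 2)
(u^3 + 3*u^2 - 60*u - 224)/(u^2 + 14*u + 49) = (u^2 - 4*u - 32)/(u + 7)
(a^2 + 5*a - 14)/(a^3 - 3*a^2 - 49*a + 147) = (a - 2)/(a^2 - 10*a + 21)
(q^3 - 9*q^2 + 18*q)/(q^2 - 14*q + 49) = q*(q^2 - 9*q + 18)/(q^2 - 14*q + 49)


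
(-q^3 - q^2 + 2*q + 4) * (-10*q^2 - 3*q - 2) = 10*q^5 + 13*q^4 - 15*q^3 - 44*q^2 - 16*q - 8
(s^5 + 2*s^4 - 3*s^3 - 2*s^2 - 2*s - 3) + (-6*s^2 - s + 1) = s^5 + 2*s^4 - 3*s^3 - 8*s^2 - 3*s - 2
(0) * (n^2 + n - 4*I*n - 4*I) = 0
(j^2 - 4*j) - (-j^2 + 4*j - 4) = 2*j^2 - 8*j + 4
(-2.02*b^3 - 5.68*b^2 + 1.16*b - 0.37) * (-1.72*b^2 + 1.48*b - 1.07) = 3.4744*b^5 + 6.78*b^4 - 8.2402*b^3 + 8.4308*b^2 - 1.7888*b + 0.3959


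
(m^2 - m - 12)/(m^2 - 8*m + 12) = (m^2 - m - 12)/(m^2 - 8*m + 12)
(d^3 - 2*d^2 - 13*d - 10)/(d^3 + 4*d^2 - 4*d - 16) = (d^2 - 4*d - 5)/(d^2 + 2*d - 8)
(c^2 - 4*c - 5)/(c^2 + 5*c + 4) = (c - 5)/(c + 4)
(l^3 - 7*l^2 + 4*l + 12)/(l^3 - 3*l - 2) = (l - 6)/(l + 1)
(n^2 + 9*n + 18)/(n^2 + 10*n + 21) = (n + 6)/(n + 7)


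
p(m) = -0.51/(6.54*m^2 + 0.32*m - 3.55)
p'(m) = -0.51*(-13.08*m - 0.32)/(6.54*m^2 + 0.32*m - 3.55)^2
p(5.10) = -0.00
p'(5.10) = 0.00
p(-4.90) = -0.00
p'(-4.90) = -0.00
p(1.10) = -0.11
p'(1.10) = 0.34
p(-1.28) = -0.08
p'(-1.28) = -0.18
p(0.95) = -0.19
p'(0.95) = 0.92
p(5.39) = -0.00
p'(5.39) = 0.00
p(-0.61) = 0.39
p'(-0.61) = -2.27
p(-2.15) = -0.02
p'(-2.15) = -0.02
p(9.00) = -0.00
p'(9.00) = 0.00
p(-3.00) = -0.01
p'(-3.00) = -0.01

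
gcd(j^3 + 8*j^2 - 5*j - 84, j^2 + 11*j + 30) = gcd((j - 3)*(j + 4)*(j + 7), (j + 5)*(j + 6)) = 1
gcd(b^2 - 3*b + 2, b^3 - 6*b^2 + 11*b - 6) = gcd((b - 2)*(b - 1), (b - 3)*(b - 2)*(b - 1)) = b^2 - 3*b + 2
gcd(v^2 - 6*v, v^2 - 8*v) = v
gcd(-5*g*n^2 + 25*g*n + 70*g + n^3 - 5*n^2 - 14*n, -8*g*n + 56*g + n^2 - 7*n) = n - 7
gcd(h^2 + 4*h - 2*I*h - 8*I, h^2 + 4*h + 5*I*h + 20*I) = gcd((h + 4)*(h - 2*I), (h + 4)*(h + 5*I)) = h + 4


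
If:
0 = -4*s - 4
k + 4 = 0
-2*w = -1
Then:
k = -4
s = -1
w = 1/2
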